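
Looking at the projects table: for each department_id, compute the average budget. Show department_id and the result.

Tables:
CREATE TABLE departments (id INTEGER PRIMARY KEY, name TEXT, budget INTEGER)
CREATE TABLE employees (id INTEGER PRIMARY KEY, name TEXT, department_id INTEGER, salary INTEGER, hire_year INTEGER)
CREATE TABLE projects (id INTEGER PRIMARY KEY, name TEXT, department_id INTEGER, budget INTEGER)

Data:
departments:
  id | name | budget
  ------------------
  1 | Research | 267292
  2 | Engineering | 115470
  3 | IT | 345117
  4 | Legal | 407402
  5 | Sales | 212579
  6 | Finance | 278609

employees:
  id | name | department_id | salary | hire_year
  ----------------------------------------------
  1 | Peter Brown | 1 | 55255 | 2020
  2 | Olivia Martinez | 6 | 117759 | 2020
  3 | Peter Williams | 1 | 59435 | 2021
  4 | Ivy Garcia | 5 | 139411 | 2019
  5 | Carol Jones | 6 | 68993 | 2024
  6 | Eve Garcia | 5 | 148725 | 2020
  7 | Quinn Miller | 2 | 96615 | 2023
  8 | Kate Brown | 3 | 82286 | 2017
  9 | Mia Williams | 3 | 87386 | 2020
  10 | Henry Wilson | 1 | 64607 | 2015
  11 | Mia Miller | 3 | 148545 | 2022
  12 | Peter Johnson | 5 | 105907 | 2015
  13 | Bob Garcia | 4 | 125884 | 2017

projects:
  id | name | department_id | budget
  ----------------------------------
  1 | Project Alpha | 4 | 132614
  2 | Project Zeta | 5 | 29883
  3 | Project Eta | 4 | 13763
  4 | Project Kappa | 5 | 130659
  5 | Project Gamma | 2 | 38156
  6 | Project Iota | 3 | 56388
SELECT department_id, AVG(budget) AS avg_budget FROM projects GROUP BY department_id

Execution result:
department_id | avg_budget
2 | 38156.00
3 | 56388.00
4 | 73188.50
5 | 80271.00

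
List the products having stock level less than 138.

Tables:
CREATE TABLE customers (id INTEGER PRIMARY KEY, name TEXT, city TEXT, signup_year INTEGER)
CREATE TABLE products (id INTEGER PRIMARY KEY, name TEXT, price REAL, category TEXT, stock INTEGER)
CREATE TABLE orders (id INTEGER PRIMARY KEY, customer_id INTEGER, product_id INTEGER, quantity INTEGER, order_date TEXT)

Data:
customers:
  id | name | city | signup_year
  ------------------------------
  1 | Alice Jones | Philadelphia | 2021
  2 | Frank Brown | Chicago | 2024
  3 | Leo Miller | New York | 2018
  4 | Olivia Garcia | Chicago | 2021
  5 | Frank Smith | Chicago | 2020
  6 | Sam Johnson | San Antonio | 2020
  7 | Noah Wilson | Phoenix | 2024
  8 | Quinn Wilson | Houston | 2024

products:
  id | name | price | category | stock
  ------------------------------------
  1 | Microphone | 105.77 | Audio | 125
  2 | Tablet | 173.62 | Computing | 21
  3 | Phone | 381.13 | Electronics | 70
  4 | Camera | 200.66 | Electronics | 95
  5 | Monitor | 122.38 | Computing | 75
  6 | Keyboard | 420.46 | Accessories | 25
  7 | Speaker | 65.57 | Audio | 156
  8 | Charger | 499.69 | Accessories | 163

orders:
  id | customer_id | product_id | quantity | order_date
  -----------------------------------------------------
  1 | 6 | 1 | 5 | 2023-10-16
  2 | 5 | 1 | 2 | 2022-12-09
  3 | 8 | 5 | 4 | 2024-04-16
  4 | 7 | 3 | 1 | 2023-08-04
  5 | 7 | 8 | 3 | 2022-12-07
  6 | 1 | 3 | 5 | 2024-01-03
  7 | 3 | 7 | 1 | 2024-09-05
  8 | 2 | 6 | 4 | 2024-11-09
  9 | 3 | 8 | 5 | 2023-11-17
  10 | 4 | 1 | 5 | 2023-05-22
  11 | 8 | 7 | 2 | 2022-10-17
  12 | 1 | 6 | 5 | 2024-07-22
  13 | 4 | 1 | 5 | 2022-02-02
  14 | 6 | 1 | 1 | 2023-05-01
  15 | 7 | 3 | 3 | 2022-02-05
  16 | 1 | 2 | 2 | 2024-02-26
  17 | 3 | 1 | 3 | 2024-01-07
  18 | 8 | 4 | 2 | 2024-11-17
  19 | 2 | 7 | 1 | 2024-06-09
SELECT name, stock FROM products WHERE stock < 138

Execution result:
name | stock
Microphone | 125
Tablet | 21
Phone | 70
Camera | 95
Monitor | 75
Keyboard | 25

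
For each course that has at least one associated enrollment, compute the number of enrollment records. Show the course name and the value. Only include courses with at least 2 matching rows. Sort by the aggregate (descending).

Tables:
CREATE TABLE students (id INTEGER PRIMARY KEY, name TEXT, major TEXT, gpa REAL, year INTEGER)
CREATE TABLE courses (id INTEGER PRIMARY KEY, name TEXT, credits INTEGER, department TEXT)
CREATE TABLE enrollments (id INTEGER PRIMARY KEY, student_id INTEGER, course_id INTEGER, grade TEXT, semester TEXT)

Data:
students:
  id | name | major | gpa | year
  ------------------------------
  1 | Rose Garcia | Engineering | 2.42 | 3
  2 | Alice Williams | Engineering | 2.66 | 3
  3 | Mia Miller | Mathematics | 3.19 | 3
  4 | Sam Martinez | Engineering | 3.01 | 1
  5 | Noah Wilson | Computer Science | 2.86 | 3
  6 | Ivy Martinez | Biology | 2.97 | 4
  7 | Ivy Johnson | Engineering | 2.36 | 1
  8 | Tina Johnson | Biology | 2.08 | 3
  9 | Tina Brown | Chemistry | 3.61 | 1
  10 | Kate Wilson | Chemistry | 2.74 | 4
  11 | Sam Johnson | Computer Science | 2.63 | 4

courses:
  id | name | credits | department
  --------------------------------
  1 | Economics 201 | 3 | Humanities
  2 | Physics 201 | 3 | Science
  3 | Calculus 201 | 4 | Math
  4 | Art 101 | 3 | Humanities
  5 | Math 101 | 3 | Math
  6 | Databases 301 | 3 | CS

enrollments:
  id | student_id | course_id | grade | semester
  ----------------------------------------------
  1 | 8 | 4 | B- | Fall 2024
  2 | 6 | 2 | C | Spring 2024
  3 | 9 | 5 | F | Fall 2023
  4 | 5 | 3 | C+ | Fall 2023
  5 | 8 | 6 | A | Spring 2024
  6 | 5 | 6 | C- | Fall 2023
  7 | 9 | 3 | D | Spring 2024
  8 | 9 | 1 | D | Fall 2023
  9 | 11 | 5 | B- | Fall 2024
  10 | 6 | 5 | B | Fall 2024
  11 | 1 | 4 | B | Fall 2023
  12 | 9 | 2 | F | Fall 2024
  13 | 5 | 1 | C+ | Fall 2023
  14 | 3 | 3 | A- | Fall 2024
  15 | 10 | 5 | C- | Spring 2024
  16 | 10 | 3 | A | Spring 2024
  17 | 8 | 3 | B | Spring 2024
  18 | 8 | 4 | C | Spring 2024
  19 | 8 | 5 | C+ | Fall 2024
SELECT p.name, COUNT(*) AS n FROM enrollments c JOIN courses p ON c.course_id = p.id GROUP BY p.id, p.name HAVING COUNT(*) >= 2 ORDER BY n DESC

Execution result:
name | n
Calculus 201 | 5
Math 101 | 5
Art 101 | 3
Economics 201 | 2
Physics 201 | 2
Databases 301 | 2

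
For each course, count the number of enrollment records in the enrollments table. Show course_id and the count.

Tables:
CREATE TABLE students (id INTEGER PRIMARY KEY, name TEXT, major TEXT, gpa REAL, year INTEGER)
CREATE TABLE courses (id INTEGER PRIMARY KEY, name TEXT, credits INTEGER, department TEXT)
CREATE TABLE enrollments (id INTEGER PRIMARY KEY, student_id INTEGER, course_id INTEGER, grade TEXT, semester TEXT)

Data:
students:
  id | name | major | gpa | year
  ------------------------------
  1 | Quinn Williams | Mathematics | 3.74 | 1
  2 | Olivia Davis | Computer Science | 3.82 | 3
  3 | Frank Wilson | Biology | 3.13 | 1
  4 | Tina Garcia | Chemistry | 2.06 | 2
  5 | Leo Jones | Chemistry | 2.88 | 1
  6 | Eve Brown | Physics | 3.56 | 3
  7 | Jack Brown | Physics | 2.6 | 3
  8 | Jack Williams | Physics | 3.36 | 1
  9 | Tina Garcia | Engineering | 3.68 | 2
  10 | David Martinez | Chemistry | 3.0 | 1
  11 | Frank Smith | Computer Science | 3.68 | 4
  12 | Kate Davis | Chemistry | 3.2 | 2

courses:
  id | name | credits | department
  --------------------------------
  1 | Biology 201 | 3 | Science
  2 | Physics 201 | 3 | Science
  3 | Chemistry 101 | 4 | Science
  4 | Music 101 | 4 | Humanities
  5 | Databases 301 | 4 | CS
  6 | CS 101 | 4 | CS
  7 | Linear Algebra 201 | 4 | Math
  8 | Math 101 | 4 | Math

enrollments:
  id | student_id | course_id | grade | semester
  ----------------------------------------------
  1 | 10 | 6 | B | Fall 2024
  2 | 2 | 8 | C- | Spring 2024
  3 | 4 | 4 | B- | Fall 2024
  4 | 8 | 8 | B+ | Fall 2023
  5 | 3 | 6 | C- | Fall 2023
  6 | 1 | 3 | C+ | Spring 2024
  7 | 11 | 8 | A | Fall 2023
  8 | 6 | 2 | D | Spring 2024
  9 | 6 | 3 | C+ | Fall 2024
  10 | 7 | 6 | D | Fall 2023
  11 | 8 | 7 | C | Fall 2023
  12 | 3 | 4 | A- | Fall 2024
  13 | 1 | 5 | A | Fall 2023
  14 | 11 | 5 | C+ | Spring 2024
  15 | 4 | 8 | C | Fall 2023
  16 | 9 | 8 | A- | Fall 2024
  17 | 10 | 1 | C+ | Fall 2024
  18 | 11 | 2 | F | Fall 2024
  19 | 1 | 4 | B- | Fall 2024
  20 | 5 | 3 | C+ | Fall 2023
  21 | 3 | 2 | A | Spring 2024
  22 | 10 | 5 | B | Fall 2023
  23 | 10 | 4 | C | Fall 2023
SELECT course_id, COUNT(*) AS enrollment_count FROM enrollments GROUP BY course_id

Execution result:
course_id | enrollment_count
1 | 1
2 | 3
3 | 3
4 | 4
5 | 3
6 | 3
7 | 1
8 | 5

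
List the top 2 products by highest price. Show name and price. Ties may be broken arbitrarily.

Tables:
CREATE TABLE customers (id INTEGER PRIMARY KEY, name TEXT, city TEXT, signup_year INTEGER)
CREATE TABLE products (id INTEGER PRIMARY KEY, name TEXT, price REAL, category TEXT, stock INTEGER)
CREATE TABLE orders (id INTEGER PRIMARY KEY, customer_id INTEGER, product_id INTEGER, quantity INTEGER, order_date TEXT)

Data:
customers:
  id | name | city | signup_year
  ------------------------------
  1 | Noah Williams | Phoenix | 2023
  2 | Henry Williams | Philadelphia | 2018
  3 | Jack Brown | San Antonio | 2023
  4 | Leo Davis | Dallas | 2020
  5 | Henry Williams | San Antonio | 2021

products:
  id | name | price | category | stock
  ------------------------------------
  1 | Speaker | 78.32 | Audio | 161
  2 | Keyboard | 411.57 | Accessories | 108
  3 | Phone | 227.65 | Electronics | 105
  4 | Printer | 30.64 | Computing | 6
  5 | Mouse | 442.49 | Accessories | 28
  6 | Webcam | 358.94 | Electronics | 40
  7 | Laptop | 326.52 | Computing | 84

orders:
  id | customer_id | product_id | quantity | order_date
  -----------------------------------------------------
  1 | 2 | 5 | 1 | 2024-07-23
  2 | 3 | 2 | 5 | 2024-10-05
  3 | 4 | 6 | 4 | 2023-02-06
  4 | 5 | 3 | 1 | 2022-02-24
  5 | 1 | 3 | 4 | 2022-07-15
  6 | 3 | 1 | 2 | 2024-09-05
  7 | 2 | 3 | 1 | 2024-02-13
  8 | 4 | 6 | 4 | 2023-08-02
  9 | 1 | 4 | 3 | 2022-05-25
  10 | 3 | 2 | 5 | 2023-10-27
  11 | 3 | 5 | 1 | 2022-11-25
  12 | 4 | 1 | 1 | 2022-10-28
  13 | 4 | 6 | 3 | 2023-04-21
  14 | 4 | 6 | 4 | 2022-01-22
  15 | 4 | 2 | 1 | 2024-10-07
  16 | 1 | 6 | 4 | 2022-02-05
SELECT name, price FROM products ORDER BY price DESC LIMIT 2

Execution result:
name | price
Mouse | 442.49
Keyboard | 411.57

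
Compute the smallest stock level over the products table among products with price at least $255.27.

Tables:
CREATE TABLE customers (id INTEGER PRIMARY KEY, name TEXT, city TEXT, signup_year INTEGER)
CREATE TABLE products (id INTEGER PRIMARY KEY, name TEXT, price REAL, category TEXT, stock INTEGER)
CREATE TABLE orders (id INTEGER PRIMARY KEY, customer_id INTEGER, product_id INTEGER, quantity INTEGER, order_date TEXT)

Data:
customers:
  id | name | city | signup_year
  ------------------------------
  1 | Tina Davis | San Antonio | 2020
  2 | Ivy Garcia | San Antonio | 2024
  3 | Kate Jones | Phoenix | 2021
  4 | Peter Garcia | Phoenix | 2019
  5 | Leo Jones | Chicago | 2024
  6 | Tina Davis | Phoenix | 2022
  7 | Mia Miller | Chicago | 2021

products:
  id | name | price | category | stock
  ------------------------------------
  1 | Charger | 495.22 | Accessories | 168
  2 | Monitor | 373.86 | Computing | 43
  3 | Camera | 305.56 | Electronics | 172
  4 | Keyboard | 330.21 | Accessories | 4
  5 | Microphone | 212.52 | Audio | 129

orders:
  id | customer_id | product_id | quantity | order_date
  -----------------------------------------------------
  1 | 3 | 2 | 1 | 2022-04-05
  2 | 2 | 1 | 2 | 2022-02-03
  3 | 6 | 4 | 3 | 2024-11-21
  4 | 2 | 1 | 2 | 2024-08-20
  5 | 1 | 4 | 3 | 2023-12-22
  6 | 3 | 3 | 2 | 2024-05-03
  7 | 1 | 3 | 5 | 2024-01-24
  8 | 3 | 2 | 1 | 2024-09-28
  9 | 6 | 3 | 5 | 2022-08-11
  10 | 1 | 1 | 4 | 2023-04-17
SELECT MIN(stock) FROM products WHERE price >= 255.27

Execution result:
4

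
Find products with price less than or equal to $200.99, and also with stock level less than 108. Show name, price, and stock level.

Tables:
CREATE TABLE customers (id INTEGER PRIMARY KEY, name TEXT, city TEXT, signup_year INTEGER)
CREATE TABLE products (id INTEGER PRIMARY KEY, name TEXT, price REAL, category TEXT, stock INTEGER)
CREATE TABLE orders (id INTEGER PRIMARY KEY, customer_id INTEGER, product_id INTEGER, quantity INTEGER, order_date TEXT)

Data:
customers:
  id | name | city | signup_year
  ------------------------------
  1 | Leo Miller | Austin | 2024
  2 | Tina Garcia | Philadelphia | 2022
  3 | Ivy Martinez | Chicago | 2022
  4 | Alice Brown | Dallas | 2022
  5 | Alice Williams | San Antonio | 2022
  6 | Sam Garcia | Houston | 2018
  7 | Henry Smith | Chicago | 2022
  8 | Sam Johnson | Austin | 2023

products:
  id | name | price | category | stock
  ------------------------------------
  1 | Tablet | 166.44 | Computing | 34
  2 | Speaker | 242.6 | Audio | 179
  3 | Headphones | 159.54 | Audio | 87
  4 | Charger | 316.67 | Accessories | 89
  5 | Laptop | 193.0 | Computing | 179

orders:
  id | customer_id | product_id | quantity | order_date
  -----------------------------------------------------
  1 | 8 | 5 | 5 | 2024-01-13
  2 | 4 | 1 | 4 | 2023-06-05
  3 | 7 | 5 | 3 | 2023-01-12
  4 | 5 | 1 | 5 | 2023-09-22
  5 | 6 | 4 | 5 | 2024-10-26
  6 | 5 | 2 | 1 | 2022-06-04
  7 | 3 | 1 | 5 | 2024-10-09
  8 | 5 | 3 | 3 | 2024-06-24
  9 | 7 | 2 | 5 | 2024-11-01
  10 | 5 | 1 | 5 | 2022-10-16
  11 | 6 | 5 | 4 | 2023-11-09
SELECT name, price, stock FROM products WHERE price <= 200.99 AND stock < 108

Execution result:
name | price | stock
Tablet | 166.44 | 34
Headphones | 159.54 | 87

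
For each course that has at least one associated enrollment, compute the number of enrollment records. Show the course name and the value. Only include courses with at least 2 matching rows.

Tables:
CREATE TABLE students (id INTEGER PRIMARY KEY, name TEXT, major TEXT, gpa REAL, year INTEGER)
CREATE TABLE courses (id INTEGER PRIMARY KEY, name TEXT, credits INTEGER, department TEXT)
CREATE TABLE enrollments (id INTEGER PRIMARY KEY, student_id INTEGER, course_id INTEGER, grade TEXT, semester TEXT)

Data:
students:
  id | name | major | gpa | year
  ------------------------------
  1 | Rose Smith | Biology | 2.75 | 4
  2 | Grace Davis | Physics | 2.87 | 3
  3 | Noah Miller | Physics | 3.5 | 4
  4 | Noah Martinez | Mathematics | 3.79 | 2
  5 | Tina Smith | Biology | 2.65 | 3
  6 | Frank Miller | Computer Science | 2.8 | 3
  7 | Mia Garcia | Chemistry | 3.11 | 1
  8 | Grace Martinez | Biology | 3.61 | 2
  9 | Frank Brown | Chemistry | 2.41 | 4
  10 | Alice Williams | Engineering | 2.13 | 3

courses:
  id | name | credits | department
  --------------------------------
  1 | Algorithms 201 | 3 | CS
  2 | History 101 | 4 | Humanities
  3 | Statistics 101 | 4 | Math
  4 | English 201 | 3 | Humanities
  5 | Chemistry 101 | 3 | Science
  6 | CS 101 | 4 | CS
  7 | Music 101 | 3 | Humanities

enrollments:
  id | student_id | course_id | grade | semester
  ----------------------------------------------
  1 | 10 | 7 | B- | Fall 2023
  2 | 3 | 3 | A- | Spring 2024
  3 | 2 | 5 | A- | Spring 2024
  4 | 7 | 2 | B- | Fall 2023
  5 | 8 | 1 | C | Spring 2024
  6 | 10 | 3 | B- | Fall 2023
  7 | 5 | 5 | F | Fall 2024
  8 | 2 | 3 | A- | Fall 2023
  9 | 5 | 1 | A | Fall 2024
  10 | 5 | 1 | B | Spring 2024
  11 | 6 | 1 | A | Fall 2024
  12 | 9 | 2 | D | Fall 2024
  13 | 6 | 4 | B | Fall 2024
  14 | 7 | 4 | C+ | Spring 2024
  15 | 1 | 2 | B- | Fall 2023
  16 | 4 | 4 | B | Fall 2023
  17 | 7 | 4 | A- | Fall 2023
SELECT p.name, COUNT(*) AS n FROM enrollments c JOIN courses p ON c.course_id = p.id GROUP BY p.id, p.name HAVING COUNT(*) >= 2

Execution result:
name | n
Algorithms 201 | 4
History 101 | 3
Statistics 101 | 3
English 201 | 4
Chemistry 101 | 2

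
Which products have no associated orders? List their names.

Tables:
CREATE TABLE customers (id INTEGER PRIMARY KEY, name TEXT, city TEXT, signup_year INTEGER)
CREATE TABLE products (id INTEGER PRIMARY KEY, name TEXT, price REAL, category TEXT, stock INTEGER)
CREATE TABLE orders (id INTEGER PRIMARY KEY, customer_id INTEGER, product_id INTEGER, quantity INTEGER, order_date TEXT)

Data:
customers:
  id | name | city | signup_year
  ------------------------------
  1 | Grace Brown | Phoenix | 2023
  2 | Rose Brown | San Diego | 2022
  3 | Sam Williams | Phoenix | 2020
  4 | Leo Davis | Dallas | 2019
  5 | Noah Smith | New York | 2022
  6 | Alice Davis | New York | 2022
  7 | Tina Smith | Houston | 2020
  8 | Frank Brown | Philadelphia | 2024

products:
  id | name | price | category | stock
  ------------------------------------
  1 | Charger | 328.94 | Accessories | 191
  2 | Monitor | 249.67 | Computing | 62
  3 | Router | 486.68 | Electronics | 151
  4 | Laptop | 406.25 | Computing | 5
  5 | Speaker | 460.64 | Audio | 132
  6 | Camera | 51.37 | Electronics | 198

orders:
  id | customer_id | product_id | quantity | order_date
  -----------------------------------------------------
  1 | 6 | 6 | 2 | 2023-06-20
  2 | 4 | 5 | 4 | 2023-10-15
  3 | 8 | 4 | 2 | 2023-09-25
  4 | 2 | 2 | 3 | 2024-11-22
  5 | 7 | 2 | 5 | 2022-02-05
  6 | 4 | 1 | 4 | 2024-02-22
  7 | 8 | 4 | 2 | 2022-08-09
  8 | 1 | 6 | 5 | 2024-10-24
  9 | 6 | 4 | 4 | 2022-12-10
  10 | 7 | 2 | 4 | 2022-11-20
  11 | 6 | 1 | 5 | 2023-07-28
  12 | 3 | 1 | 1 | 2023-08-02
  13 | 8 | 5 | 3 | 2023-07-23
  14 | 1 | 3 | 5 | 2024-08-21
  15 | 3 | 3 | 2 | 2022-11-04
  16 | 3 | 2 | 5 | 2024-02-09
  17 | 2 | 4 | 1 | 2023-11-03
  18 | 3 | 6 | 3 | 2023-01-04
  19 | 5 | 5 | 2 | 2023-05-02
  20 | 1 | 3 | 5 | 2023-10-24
SELECT p.name FROM products p LEFT JOIN orders c ON c.product_id = p.id WHERE c.id IS NULL

Execution result:
(no rows)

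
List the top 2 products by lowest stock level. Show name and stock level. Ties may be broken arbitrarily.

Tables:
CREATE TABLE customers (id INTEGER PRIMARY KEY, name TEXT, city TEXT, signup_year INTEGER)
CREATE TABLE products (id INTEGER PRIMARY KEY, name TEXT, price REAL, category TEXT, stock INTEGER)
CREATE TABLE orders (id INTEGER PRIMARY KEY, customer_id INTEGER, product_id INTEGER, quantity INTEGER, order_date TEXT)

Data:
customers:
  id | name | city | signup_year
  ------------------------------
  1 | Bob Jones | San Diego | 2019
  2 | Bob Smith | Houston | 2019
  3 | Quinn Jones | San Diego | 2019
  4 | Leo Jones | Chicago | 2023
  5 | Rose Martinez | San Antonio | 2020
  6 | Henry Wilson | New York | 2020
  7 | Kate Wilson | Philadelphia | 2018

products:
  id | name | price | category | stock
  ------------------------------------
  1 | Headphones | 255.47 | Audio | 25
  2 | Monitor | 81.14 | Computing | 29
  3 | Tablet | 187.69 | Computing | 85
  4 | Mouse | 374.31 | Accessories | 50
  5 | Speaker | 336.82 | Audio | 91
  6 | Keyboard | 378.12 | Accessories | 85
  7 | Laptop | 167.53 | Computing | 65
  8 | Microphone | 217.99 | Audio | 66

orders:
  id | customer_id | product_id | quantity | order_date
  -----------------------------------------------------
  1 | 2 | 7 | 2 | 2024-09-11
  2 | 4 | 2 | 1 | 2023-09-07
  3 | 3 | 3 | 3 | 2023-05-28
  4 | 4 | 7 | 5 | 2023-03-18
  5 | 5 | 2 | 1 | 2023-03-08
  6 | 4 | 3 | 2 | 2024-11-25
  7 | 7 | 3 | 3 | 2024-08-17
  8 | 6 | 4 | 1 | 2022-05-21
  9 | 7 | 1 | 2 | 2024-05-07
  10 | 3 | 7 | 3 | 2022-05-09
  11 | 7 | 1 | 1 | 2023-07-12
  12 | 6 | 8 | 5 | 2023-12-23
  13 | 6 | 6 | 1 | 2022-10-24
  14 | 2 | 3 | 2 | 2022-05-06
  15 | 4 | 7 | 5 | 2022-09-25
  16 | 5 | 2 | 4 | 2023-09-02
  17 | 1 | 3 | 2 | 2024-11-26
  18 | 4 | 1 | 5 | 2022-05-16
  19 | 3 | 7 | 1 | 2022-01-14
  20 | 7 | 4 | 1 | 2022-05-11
SELECT name, stock FROM products ORDER BY stock ASC LIMIT 2

Execution result:
name | stock
Headphones | 25
Monitor | 29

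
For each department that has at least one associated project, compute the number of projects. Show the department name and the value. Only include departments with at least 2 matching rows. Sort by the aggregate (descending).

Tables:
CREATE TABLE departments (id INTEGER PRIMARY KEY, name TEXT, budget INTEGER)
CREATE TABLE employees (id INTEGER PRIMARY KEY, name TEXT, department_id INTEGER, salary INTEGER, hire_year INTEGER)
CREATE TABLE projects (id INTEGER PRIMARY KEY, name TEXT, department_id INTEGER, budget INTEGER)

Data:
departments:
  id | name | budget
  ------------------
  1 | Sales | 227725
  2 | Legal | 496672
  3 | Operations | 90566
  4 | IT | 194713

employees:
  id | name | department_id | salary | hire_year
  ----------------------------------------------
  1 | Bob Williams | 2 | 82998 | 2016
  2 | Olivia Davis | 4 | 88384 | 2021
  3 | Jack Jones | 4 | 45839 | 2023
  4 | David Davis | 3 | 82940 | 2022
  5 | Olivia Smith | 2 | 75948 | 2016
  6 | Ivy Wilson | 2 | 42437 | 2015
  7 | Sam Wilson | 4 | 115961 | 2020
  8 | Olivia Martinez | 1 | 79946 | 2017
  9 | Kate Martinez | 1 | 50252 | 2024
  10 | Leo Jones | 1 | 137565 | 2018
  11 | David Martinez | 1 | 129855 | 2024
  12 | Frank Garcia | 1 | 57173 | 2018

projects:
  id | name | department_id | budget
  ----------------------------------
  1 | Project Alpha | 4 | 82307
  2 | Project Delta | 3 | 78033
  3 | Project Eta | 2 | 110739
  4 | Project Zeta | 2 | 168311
SELECT p.name, COUNT(*) AS n FROM projects c JOIN departments p ON c.department_id = p.id GROUP BY p.id, p.name HAVING COUNT(*) >= 2 ORDER BY n DESC

Execution result:
name | n
Legal | 2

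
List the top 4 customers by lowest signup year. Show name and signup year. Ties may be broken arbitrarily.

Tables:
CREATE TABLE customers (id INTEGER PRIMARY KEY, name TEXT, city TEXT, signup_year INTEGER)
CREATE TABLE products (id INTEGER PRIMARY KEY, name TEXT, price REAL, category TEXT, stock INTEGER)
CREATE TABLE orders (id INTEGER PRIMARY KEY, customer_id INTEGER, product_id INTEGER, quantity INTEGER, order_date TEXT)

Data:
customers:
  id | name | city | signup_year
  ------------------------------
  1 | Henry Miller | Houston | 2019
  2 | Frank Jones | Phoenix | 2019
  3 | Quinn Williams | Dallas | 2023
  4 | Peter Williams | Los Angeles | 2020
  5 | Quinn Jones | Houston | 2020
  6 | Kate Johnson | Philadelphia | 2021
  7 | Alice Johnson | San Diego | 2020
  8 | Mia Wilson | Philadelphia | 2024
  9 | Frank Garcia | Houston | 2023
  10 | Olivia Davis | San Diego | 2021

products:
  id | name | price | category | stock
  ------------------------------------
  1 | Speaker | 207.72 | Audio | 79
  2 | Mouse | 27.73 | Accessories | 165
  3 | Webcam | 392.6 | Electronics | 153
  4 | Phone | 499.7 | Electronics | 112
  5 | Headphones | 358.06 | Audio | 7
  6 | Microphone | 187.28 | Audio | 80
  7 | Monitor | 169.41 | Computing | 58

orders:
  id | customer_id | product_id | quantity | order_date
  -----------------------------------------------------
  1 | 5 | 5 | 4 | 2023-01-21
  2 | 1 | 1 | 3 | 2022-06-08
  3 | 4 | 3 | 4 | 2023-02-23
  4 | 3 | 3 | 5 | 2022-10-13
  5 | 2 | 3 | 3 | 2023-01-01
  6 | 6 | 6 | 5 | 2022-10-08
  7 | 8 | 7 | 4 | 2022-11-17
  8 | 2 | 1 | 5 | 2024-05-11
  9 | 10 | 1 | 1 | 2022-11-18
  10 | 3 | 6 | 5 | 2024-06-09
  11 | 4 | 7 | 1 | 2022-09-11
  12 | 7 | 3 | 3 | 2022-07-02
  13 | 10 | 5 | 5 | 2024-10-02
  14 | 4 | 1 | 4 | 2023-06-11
SELECT name, signup_year FROM customers ORDER BY signup_year ASC LIMIT 4

Execution result:
name | signup_year
Henry Miller | 2019
Frank Jones | 2019
Peter Williams | 2020
Quinn Jones | 2020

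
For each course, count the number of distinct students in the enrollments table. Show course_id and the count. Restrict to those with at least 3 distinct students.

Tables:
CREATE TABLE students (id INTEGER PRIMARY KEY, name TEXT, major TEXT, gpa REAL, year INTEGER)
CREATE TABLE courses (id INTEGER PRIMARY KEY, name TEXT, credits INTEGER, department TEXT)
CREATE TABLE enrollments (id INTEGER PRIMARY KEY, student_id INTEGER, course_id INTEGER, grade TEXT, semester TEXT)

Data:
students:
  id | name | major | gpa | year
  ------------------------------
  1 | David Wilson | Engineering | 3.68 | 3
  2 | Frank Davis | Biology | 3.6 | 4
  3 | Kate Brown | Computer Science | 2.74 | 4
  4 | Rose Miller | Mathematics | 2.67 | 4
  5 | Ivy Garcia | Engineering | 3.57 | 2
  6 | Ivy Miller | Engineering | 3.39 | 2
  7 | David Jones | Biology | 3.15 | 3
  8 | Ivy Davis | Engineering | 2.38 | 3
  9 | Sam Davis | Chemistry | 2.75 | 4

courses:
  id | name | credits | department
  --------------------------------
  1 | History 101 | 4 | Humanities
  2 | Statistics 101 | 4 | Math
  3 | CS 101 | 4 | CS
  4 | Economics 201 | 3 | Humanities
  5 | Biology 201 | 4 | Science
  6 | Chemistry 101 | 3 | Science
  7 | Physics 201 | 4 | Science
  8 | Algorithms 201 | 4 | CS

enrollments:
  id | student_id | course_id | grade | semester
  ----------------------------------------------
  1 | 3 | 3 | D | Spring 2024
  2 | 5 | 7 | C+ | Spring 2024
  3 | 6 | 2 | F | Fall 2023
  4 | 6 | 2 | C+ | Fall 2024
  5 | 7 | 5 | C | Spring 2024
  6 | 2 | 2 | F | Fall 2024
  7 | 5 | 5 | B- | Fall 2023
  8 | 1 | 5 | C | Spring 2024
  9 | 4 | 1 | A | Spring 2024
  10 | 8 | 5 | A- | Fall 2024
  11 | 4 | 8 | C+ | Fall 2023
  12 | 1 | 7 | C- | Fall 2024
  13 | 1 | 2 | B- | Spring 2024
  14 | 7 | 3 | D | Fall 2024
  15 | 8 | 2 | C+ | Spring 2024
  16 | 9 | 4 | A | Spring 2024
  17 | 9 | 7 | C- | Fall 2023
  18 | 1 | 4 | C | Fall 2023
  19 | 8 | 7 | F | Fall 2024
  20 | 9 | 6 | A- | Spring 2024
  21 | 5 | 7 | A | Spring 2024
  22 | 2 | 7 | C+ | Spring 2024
SELECT course_id, COUNT(DISTINCT student_id) AS distinct_student_count FROM enrollments GROUP BY course_id HAVING COUNT(DISTINCT student_id) >= 3

Execution result:
course_id | distinct_student_count
2 | 4
5 | 4
7 | 5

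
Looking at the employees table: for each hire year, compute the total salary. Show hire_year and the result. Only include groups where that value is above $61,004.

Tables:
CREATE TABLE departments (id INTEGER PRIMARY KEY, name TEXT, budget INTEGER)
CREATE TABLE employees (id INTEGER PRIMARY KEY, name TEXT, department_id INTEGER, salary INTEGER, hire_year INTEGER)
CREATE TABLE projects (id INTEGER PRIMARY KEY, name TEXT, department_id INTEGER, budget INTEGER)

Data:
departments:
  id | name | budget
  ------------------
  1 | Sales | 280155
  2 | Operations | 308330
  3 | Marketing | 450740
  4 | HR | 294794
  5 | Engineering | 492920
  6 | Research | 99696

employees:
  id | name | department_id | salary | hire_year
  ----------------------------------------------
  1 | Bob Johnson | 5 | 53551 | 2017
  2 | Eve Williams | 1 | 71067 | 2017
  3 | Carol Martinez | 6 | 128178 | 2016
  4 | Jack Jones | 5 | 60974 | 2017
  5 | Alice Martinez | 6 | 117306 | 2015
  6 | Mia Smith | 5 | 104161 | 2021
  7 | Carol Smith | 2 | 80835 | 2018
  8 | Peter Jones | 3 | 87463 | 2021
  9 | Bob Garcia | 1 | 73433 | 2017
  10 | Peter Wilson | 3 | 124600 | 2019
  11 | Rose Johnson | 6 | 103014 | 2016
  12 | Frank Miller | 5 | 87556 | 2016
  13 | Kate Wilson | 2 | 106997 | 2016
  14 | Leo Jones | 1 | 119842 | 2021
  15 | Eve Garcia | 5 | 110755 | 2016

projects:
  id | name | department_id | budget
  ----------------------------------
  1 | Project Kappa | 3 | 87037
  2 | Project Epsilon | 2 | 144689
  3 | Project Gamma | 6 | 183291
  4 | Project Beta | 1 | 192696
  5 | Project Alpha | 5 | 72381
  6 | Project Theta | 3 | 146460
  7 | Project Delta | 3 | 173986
SELECT hire_year, SUM(salary) AS sum_salary FROM employees GROUP BY hire_year HAVING SUM(salary) > 61004

Execution result:
hire_year | sum_salary
2015 | 117306
2016 | 536500
2017 | 259025
2018 | 80835
2019 | 124600
2021 | 311466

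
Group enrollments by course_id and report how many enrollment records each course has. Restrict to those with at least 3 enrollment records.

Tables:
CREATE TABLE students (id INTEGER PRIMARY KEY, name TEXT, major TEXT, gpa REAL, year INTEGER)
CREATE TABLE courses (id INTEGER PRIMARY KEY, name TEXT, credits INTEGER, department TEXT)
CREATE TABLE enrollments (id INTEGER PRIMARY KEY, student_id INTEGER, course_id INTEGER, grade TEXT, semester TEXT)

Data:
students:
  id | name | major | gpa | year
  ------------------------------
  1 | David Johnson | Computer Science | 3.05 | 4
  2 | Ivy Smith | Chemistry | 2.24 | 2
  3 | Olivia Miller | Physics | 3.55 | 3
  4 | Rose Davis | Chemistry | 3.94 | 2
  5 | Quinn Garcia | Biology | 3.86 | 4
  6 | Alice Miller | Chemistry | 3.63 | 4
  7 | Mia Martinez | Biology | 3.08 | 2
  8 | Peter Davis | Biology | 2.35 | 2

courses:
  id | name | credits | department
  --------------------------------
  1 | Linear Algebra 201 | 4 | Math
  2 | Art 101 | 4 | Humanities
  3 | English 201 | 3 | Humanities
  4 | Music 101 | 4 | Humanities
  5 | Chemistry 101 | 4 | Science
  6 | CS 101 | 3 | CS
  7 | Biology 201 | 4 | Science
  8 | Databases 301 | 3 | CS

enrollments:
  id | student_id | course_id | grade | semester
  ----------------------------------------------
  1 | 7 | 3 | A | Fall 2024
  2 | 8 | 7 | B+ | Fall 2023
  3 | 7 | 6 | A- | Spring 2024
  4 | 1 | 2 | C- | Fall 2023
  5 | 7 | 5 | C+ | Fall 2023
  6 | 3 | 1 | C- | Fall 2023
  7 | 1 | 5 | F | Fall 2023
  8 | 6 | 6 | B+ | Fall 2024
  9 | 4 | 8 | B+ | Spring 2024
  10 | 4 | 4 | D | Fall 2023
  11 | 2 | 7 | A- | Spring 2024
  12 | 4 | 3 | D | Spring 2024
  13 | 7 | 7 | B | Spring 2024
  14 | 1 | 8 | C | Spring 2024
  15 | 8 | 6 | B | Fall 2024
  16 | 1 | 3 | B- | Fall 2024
SELECT course_id, COUNT(*) AS enrollment_count FROM enrollments GROUP BY course_id HAVING COUNT(*) >= 3

Execution result:
course_id | enrollment_count
3 | 3
6 | 3
7 | 3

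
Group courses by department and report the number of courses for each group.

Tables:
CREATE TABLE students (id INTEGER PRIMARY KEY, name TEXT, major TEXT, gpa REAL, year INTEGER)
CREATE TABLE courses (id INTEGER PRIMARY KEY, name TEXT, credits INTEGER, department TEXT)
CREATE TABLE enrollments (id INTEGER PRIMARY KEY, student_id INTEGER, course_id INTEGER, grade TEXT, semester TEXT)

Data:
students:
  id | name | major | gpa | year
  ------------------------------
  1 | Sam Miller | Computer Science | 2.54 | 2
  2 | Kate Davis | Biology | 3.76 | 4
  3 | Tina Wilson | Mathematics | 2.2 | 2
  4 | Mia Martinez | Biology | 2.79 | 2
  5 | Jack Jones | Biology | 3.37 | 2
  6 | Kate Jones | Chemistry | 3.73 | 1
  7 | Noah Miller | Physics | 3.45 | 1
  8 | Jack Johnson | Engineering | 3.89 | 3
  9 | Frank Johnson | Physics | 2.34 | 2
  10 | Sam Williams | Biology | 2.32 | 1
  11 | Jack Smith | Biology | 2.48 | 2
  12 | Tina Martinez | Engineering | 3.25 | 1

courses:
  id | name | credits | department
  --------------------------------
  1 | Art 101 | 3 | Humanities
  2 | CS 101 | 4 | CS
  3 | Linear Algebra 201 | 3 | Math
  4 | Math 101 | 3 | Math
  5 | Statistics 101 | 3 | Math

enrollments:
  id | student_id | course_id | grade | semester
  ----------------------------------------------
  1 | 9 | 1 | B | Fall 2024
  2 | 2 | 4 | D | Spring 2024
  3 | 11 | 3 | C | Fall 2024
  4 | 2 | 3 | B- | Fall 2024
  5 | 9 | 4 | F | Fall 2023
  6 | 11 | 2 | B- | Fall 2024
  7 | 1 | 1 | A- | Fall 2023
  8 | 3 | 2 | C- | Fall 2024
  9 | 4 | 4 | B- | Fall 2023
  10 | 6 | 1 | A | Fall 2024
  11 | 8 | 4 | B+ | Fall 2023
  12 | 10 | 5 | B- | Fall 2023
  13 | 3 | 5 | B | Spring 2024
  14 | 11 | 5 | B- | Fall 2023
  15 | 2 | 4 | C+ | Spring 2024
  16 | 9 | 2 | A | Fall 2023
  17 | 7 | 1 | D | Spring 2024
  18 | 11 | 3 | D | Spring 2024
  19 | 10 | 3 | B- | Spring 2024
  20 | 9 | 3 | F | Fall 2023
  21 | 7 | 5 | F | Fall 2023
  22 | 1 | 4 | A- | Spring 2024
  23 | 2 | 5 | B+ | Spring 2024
SELECT department, COUNT(*) AS n FROM courses GROUP BY department

Execution result:
department | n
CS | 1
Humanities | 1
Math | 3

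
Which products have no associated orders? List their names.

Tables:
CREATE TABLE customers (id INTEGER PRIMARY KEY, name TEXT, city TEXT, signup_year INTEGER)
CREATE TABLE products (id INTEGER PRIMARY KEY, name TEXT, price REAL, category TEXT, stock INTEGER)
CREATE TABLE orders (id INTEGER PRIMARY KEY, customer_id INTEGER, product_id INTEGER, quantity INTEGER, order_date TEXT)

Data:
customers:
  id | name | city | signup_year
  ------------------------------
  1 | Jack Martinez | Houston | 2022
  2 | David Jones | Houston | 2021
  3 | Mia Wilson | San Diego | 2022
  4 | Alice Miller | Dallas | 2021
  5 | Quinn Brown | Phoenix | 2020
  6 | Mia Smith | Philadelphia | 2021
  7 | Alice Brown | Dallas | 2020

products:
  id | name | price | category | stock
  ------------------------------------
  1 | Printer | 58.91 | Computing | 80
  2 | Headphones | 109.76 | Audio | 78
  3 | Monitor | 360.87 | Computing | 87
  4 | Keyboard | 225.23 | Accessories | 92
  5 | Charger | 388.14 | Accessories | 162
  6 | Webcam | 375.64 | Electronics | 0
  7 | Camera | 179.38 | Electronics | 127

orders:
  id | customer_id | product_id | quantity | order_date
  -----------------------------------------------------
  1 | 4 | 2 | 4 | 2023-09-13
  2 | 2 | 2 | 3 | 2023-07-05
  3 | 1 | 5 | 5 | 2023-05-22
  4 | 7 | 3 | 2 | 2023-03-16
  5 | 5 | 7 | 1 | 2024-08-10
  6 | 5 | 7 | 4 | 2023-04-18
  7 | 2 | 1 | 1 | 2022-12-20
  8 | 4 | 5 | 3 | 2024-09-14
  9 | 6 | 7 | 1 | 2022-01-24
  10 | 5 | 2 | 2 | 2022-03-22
SELECT p.name FROM products p LEFT JOIN orders c ON c.product_id = p.id WHERE c.id IS NULL

Execution result:
name
Keyboard
Webcam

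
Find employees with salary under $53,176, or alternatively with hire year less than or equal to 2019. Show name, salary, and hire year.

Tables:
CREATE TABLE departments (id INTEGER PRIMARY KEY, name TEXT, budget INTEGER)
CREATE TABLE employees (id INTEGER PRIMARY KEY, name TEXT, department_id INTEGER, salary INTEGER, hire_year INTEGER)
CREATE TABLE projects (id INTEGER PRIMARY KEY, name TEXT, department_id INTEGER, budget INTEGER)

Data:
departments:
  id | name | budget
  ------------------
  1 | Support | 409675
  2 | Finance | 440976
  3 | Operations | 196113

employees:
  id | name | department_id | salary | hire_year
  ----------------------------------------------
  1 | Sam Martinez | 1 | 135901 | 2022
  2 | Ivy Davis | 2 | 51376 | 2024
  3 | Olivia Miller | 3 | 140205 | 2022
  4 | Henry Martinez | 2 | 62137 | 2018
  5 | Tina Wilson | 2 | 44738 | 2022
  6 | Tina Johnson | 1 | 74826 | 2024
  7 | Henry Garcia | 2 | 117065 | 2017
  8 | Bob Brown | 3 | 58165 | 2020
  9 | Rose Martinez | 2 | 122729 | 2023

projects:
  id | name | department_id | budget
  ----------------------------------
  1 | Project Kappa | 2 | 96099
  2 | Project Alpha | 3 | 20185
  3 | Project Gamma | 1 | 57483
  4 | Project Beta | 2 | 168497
SELECT name, salary, hire_year FROM employees WHERE salary < 53176 OR hire_year <= 2019

Execution result:
name | salary | hire_year
Ivy Davis | 51376 | 2024
Henry Martinez | 62137 | 2018
Tina Wilson | 44738 | 2022
Henry Garcia | 117065 | 2017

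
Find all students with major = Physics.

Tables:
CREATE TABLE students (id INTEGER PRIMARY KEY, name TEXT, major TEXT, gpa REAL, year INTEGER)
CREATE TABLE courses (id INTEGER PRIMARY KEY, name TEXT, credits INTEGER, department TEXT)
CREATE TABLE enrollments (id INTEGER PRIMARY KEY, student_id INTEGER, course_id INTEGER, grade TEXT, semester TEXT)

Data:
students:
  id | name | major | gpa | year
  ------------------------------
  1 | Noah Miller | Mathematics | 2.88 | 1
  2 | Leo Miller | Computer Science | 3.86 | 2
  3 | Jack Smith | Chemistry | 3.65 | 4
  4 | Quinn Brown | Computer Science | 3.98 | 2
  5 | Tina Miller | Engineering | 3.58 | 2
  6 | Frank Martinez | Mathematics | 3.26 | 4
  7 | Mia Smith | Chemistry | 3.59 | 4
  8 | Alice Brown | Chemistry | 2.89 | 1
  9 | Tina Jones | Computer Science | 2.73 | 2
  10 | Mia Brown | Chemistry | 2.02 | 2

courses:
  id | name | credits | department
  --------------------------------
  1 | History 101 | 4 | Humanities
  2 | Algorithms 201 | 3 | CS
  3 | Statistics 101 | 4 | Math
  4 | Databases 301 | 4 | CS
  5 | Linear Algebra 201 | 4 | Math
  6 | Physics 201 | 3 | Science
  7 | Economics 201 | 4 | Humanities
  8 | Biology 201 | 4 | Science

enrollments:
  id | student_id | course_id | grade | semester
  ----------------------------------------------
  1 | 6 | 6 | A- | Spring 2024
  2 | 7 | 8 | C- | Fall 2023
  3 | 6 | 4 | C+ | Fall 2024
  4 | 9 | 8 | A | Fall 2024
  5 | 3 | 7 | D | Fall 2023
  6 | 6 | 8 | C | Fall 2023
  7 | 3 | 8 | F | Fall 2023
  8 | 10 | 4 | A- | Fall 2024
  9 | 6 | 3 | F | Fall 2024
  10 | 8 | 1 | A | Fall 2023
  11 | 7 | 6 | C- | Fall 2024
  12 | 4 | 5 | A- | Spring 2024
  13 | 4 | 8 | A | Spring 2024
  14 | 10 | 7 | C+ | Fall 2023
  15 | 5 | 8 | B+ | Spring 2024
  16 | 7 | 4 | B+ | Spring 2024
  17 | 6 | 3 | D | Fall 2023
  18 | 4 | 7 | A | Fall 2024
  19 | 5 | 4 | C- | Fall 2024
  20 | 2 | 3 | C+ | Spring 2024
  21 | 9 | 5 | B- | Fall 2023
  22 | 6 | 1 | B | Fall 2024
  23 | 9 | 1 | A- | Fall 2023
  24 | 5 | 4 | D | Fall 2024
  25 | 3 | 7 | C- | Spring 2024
SELECT name, major FROM students WHERE major = 'Physics'

Execution result:
(no rows)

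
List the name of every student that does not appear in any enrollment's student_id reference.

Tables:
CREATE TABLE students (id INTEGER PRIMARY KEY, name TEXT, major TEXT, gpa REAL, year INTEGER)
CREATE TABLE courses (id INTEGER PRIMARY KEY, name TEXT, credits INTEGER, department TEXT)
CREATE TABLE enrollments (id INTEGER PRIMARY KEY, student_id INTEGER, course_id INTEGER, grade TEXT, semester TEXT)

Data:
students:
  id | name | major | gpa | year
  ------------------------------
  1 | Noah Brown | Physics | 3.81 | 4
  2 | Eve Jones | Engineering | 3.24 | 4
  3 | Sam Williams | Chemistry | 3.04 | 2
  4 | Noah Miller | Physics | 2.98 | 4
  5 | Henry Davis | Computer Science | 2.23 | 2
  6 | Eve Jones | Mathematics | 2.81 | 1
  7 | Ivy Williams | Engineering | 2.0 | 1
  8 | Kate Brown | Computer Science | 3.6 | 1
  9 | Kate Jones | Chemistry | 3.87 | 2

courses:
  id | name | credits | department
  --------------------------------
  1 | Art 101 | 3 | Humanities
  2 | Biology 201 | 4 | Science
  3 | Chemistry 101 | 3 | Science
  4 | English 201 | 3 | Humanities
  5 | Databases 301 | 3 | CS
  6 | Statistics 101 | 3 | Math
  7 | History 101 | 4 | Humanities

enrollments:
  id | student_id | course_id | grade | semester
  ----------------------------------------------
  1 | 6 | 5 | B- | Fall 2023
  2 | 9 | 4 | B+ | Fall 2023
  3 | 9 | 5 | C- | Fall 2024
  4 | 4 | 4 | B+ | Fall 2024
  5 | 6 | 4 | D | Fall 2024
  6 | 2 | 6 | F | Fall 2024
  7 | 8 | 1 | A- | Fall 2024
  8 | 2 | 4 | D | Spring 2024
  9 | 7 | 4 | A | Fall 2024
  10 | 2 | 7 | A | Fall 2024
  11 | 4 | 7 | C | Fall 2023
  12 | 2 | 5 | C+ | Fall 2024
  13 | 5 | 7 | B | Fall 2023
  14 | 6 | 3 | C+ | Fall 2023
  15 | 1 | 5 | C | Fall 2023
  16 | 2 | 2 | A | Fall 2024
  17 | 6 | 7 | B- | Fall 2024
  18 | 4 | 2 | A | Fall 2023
SELECT p.name FROM students p LEFT JOIN enrollments c ON c.student_id = p.id WHERE c.id IS NULL

Execution result:
Sam Williams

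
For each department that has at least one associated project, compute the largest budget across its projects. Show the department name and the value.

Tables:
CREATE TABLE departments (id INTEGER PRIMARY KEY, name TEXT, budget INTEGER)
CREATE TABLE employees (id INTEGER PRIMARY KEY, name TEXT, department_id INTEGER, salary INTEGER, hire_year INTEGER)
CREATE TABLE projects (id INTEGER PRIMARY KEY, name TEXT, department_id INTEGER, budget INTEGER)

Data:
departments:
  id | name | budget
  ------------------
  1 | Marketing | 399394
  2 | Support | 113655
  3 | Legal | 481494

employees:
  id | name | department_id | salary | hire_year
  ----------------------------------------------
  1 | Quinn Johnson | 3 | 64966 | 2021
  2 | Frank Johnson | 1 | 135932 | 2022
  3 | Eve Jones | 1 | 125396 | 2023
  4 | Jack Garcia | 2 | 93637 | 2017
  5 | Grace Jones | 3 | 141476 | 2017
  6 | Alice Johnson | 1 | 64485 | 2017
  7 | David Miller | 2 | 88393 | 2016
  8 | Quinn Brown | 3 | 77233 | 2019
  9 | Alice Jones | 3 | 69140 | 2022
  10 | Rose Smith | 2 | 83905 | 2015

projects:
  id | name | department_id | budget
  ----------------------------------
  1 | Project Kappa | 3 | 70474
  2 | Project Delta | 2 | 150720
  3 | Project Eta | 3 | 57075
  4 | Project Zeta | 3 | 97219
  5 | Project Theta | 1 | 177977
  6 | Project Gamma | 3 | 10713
SELECT p.name, MAX(c.budget) AS max_budget FROM projects c JOIN departments p ON c.department_id = p.id GROUP BY p.id, p.name

Execution result:
name | max_budget
Marketing | 177977
Support | 150720
Legal | 97219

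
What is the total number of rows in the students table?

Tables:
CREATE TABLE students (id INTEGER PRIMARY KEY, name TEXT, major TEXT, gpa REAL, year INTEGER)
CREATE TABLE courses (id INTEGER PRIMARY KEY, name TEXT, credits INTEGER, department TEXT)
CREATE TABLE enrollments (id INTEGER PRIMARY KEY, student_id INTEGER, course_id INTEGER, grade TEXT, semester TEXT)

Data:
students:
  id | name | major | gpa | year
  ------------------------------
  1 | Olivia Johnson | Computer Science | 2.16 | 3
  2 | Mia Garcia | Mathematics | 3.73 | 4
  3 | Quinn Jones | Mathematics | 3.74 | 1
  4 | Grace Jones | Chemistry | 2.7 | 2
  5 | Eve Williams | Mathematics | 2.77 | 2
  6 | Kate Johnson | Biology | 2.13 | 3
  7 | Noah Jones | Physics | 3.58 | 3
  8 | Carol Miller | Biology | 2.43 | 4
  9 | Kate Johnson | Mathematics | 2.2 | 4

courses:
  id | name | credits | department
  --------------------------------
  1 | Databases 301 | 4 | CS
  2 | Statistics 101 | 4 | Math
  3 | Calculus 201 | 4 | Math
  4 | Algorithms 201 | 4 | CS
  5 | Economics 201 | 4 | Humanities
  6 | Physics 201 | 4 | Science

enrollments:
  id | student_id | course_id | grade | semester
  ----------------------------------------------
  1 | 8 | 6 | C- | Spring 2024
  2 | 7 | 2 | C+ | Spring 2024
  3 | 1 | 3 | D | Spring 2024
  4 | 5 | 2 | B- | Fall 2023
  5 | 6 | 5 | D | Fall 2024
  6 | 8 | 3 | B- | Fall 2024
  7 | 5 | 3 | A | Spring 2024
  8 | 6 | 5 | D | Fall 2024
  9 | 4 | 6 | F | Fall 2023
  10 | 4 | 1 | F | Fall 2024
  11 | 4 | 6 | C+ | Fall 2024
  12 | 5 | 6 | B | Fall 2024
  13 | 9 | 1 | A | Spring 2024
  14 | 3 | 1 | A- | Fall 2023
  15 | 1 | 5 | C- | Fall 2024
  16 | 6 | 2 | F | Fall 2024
SELECT COUNT(*) FROM students

Execution result:
9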